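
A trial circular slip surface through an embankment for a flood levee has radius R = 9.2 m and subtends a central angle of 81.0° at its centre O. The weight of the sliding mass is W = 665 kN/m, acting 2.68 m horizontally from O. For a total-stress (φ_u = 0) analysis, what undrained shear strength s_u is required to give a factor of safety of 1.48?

s_u = 22.0 kPa

FS = s_u·L_a·R / (W·d), so s_u = FS·W·d / (L_a·R).
Arc length L_a = R·θ = 9.2·(81.0°·π/180) = 9.2·1.4137 = 13.01 m
s_u = 1.48·665·2.68 / (13.01·9.2) = 2637.7 / 119.66 = 22.04 kPa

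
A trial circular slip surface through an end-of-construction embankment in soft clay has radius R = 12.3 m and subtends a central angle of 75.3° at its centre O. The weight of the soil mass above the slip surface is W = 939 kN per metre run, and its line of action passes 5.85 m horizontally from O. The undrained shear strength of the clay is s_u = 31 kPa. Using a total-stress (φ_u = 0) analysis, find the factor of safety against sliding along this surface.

Taking moments about the centre O, the resisting moment is provided by the undrained shear strength acting along the arc:
Arc length L_a = R·θ = 12.3·(75.3°·π/180) = 12.3·1.3142 = 16.17 m
M_R = s_u·L_a·R = 31·16.17·12.3 = 6163.7 kN·m/m
M_D = W·d = 939·5.85 = 5493.1 kN·m/m
FS = M_R / M_D = 6163.7 / 5493.1 = 1.122

FS = 1.12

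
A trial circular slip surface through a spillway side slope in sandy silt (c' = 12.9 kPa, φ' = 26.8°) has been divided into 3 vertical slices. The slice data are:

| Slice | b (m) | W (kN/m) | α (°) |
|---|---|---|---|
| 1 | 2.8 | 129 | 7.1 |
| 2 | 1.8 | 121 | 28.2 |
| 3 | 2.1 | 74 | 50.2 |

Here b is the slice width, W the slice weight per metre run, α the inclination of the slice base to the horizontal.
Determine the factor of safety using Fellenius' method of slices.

Ordinary method of slices: FS = Σ[c'·Δl_i + (W_i cosα_i)·tanφ'] / Σ W_i sinα_i, with Δl_i = b_i / cosα_i.
Slice 1: Δl = 2.8/cos7.1° = 2.822 m; N'_1 = 129·cos7.1° = 128.0; c'Δl = 36.40; W sinα = 15.9
Slice 2: Δl = 1.8/cos28.2° = 2.042 m; N'_2 = 121·cos28.2° = 106.6; c'Δl = 26.35; W sinα = 57.2
Slice 3: Δl = 2.1/cos50.2° = 3.281 m; N'_3 = 74·cos50.2° = 47.4; c'Δl = 42.32; W sinα = 56.9
Σc'Δl = 105.1 kN/m; ΣN' = 282.0 kN/m; ΣW sinα = 130.0 kN/m
Resisting = 105.1 + 282.0·tan26.8° = 105.1 + 142.5 = 247.5 kN/m
FS = 247.5 / 130.0 = 1.904

FS = 1.90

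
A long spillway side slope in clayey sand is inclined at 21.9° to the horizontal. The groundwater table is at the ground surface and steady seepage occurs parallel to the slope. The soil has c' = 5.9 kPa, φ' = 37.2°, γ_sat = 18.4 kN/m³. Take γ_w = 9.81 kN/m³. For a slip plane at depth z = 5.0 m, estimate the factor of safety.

With seepage parallel to the slope and the water table at the surface, the effective normal stress on the slip plane uses the buoyant unit weight γ' = γ_sat − γ_w while the driving shear stress uses γ_sat:
FS = [c' + γ' z cos²β tanφ'] / [γ_sat z sinβ cosβ]
γ' = 18.4 − 9.81 = 8.59 kN/m³
Numerator = 5.9 + 8.59·5.0·cos²21.9°·tan37.2° = 5.9 + 8.59·5.0·0.8609·0.7590 = 33.965 kPa
Denominator = 18.4·5.0·sin21.9°·cos21.9° = 18.4·5.0·0.3730·0.9278 = 31.839 kPa
FS = 33.965 / 31.839 = 1.067

FS = 1.07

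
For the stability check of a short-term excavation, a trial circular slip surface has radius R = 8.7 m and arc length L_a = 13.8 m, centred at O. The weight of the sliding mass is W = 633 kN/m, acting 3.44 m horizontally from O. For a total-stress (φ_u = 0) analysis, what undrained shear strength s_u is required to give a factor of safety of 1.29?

s_u = 23.4 kPa

FS = s_u·L_a·R / (W·d), so s_u = FS·W·d / (L_a·R).
s_u = 1.29·633·3.44 / (13.80·8.7) = 2809.0 / 120.06 = 23.40 kPa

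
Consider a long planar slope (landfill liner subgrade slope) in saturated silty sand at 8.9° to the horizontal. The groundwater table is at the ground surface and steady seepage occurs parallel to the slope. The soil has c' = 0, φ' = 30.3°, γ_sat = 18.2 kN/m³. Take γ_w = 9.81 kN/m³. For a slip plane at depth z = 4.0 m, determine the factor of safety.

FS = 1.72

With seepage parallel to the slope and the water table at the surface, the effective normal stress on the slip plane uses the buoyant unit weight γ' = γ_sat − γ_w while the driving shear stress uses γ_sat:
FS = [c' + γ' z cos²β tanφ'] / [γ_sat z sinβ cosβ]
(For c' = 0 this reduces to FS = (γ'/γ_sat)·tanφ'/tanβ.)
γ' = 18.2 − 9.81 = 8.39 kN/m³
Numerator = 0.0 + 8.39·4.0·cos²8.9°·tan30.3° = 0.0 + 8.39·4.0·0.9761·0.5844 = 19.141 kPa
Denominator = 18.2·4.0·sin8.9°·cos8.9° = 18.2·4.0·0.1547·0.9880 = 11.127 kPa
FS = 19.141 / 11.127 = 1.720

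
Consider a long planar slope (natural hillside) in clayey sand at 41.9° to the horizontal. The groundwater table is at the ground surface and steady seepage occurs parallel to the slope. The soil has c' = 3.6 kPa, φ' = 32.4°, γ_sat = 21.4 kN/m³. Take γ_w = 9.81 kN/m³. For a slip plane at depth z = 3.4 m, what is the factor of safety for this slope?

With seepage parallel to the slope and the water table at the surface, the effective normal stress on the slip plane uses the buoyant unit weight γ' = γ_sat − γ_w while the driving shear stress uses γ_sat:
FS = [c' + γ' z cos²β tanφ'] / [γ_sat z sinβ cosβ]
γ' = 21.4 − 9.81 = 11.59 kN/m³
Numerator = 3.6 + 11.59·3.4·cos²41.9°·tan32.4° = 3.6 + 11.59·3.4·0.5540·0.6346 = 17.454 kPa
Denominator = 21.4·3.4·sin41.9°·cos41.9° = 21.4·3.4·0.6678·0.7443 = 36.167 kPa
FS = 17.454 / 36.167 = 0.483

FS = 0.48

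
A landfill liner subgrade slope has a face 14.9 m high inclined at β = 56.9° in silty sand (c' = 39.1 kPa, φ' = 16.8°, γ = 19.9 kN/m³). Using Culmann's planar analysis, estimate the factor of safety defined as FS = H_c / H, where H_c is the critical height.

H_c = (4c'/γ) · sinβ cosφ' / [1 − cos(β − φ')]
    = (4·39.1/19.9) · sin56.9°·cos16.8° / [1 − cos40.1°]
    = 7.859 · 0.8020 / 0.2351 = 26.81 m
FS = H_c / H = 26.81 / 14.9 = 1.799

FS = 1.80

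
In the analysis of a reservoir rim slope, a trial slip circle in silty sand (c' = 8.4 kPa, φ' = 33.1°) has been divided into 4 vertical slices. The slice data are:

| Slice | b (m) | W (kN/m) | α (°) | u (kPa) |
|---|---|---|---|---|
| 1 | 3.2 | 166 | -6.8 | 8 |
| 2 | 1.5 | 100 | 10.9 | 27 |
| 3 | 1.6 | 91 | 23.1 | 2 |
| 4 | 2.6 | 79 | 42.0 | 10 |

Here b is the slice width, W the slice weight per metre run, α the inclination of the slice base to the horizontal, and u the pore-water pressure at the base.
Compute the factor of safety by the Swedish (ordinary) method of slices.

Ordinary method of slices: FS = Σ[c'·Δl_i + (W_i cosα_i − u_i·Δl_i)·tanφ'] / Σ W_i sinα_i, with Δl_i = b_i / cosα_i.
Slice 1: Δl = 3.2/cos(-6.8°) = 3.223 m; N'_1 = 166·cos(-6.8°) − 8·3.223 = 139.1; c'Δl = 27.07; W sinα = -19.7
Slice 2: Δl = 1.5/cos10.9° = 1.528 m; N'_2 = 100·cos10.9° − 27·1.528 = 57.0; c'Δl = 12.83; W sinα = 18.9
Slice 3: Δl = 1.6/cos23.1° = 1.739 m; N'_3 = 91·cos23.1° − 2·1.739 = 80.2; c'Δl = 14.61; W sinα = 35.7
Slice 4: Δl = 2.6/cos42.0° = 3.499 m; N'_4 = 79·cos42.0° − 10·3.499 = 23.7; c'Δl = 29.39; W sinα = 52.9
Σc'Δl = 83.9 kN/m; ΣN' = 299.9 kN/m; ΣW sinα = 87.8 kN/m
Resisting = 83.9 + 299.9·tan33.1° = 83.9 + 195.5 = 279.4 kN/m
FS = 279.4 / 87.8 = 3.182

FS = 3.18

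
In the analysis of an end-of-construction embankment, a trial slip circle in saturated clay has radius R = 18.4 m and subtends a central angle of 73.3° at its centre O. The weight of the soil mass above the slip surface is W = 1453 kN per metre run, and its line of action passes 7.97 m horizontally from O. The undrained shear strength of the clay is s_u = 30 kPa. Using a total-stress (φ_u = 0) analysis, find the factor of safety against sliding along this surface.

FS = 1.12

Taking moments about the centre O, the resisting moment is provided by the undrained shear strength acting along the arc:
Arc length L_a = R·θ = 18.4·(73.3°·π/180) = 18.4·1.2793 = 23.54 m
M_R = s_u·L_a·R = 30·23.54·18.4 = 12993.9 kN·m/m
M_D = W·d = 1453·7.97 = 11580.4 kN·m/m
FS = M_R / M_D = 12993.9 / 11580.4 = 1.122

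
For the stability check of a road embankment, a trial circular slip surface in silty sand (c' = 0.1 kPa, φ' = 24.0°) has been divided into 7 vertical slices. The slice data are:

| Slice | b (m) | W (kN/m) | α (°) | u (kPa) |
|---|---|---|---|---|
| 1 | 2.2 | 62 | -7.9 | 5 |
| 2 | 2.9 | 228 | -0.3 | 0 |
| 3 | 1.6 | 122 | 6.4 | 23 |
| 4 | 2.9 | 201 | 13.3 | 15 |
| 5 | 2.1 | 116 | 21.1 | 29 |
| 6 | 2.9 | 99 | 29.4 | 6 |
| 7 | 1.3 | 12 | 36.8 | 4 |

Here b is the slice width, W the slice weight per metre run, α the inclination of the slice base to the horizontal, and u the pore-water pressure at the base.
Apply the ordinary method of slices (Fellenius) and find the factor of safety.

FS = 1.90

Ordinary method of slices: FS = Σ[c'·Δl_i + (W_i cosα_i − u_i·Δl_i)·tanφ'] / Σ W_i sinα_i, with Δl_i = b_i / cosα_i.
Slice 1: Δl = 2.2/cos(-7.9°) = 2.221 m; N'_1 = 62·cos(-7.9°) − 5·2.221 = 50.3; c'Δl = 0.22; W sinα = -8.5
Slice 2: Δl = 2.9/cos(-0.3°) = 2.900 m; N'_2 = 228·cos(-0.3°) − 0·2.900 = 228.0; c'Δl = 0.29; W sinα = -1.2
Slice 3: Δl = 1.6/cos6.4° = 1.610 m; N'_3 = 122·cos6.4° − 23·1.610 = 84.2; c'Δl = 0.16; W sinα = 13.6
Slice 4: Δl = 2.9/cos13.3° = 2.980 m; N'_4 = 201·cos13.3° − 15·2.980 = 150.9; c'Δl = 0.30; W sinα = 46.2
Slice 5: Δl = 2.1/cos21.1° = 2.251 m; N'_5 = 116·cos21.1° − 29·2.251 = 42.9; c'Δl = 0.23; W sinα = 41.8
Slice 6: Δl = 2.9/cos29.4° = 3.329 m; N'_6 = 99·cos29.4° − 6·3.329 = 66.3; c'Δl = 0.33; W sinα = 48.6
Slice 7: Δl = 1.3/cos36.8° = 1.624 m; N'_7 = 12·cos36.8° − 4·1.624 = 3.1; c'Δl = 0.16; W sinα = 7.2
Σc'Δl = 1.7 kN/m; ΣN' = 625.8 kN/m; ΣW sinα = 147.7 kN/m
Resisting = 1.7 + 625.8·tan24.0° = 1.7 + 278.6 = 280.3 kN/m
FS = 280.3 / 147.7 = 1.898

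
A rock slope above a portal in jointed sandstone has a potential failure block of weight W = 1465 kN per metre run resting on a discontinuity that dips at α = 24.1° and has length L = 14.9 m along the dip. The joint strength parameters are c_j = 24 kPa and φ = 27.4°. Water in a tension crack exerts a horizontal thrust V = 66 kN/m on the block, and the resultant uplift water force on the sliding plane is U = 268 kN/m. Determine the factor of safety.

FS = 1.36

Resolving the block weight along and normal to the plane and applying the Mohr–Coulomb strength on the joint:
N' = W cosα − U − V sinα = 1465·cos24.1° − 268 − 66·sin24.1° = 1042.4 kN/m
Driving force T = W sinα + V cosα = 1465·sin24.1° + 66·cos24.1° = 658.5 kN/m
Resisting force R = c_j·L + N'·tanφ = 24·14.9 + 1042.4·tan27.4° = 357.6 + 540.3 = 897.9 kN/m
FS = R / T = 897.9 / 658.5 = 1.364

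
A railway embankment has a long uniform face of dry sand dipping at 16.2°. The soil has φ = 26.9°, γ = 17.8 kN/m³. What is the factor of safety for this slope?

FS = 1.75

For a dry cohesionless infinite slope the factor of safety is FS = tanφ / tanβ.
FS = tan26.9° / tan16.2° = 0.5073 / 0.2905 = 1.746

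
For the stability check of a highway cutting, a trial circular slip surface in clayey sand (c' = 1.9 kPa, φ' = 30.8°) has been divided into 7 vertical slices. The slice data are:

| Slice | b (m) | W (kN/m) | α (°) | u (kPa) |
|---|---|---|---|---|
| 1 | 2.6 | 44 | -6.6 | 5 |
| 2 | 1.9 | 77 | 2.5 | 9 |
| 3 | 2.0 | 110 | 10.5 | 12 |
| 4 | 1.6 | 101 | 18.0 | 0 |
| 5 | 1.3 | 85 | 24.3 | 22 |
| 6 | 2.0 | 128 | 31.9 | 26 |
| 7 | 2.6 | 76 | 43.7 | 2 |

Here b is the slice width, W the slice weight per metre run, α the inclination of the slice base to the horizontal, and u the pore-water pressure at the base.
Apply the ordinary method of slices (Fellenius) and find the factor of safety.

FS = 1.34

Ordinary method of slices: FS = Σ[c'·Δl_i + (W_i cosα_i − u_i·Δl_i)·tanφ'] / Σ W_i sinα_i, with Δl_i = b_i / cosα_i.
Slice 1: Δl = 2.6/cos(-6.6°) = 2.617 m; N'_1 = 44·cos(-6.6°) − 5·2.617 = 30.6; c'Δl = 4.97; W sinα = -5.1
Slice 2: Δl = 1.9/cos2.5° = 1.902 m; N'_2 = 77·cos2.5° − 9·1.902 = 59.8; c'Δl = 3.61; W sinα = 3.4
Slice 3: Δl = 2.0/cos10.5° = 2.034 m; N'_3 = 110·cos10.5° − 12·2.034 = 83.7; c'Δl = 3.86; W sinα = 20.0
Slice 4: Δl = 1.6/cos18.0° = 1.682 m; N'_4 = 101·cos18.0° − 0·1.682 = 96.1; c'Δl = 3.20; W sinα = 31.2
Slice 5: Δl = 1.3/cos24.3° = 1.426 m; N'_5 = 85·cos24.3° − 22·1.426 = 46.1; c'Δl = 2.71; W sinα = 35.0
Slice 6: Δl = 2.0/cos31.9° = 2.356 m; N'_6 = 128·cos31.9° − 26·2.356 = 47.4; c'Δl = 4.48; W sinα = 67.6
Slice 7: Δl = 2.6/cos43.7° = 3.596 m; N'_7 = 76·cos43.7° − 2·3.596 = 47.8; c'Δl = 6.83; W sinα = 52.5
Σc'Δl = 29.7 kN/m; ΣN' = 411.5 kN/m; ΣW sinα = 204.7 kN/m
Resisting = 29.7 + 411.5·tan30.8° = 29.7 + 245.3 = 275.0 kN/m
FS = 275.0 / 204.7 = 1.343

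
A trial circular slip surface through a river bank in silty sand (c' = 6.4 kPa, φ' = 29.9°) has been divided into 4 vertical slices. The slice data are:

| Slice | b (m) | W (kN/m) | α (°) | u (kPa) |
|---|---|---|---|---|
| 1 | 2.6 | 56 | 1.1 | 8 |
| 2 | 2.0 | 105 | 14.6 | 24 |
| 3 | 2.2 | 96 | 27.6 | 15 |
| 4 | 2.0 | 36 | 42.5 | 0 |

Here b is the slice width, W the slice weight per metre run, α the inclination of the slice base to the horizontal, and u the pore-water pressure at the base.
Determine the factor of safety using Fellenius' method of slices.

Ordinary method of slices: FS = Σ[c'·Δl_i + (W_i cosα_i − u_i·Δl_i)·tanφ'] / Σ W_i sinα_i, with Δl_i = b_i / cosα_i.
Slice 1: Δl = 2.6/cos1.1° = 2.600 m; N'_1 = 56·cos1.1° − 8·2.600 = 35.2; c'Δl = 16.64; W sinα = 1.1
Slice 2: Δl = 2.0/cos14.6° = 2.067 m; N'_2 = 105·cos14.6° − 24·2.067 = 52.0; c'Δl = 13.23; W sinα = 26.5
Slice 3: Δl = 2.2/cos27.6° = 2.482 m; N'_3 = 96·cos27.6° − 15·2.482 = 47.8; c'Δl = 15.89; W sinα = 44.5
Slice 4: Δl = 2.0/cos42.5° = 2.713 m; N'_4 = 36·cos42.5° − 0·2.713 = 26.5; c'Δl = 17.36; W sinα = 24.3
Σc'Δl = 63.1 kN/m; ΣN' = 161.6 kN/m; ΣW sinα = 96.3 kN/m
Resisting = 63.1 + 161.6·tan29.9° = 63.1 + 92.9 = 156.0 kN/m
FS = 156.0 / 96.3 = 1.620

FS = 1.62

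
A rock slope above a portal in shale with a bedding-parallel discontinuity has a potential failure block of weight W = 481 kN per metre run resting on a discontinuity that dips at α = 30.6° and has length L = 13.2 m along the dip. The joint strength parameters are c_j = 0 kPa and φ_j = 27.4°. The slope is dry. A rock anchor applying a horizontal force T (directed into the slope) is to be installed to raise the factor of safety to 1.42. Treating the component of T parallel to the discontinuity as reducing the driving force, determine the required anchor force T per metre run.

Resolving forces along and normal to the sliding plane, with the horizontal anchor force T adding T·sinα to the effective normal force and T·cosα acting up the plane against the driving force:
FS = [c_jL + (W cosα + T sinα) tanφ_j] / [W sinα − T cosα]
Without the anchor: N' = 414.0 kN/m, driving T_d = 244.8 kN/m, resisting R = 0·13.2 + 414.0·tan27.4° = 214.6 kN/m, FS = 0.88.
Setting FS = 1.42 and solving for T:
1.42·(244.8 − T cos30.6°) = 214.6 + T sin30.6°·tan27.4°
T·(sin30.6°·tan27.4° + 1.42·cos30.6°) = 1.42·244.8 − 214.6
T·(0.5090·0.5184 + 1.42·0.8607) = 347.7 − 214.6 = 133.1
T·1.4861 = 133.1
T = 89.5 kN/m

T = 90 kN/m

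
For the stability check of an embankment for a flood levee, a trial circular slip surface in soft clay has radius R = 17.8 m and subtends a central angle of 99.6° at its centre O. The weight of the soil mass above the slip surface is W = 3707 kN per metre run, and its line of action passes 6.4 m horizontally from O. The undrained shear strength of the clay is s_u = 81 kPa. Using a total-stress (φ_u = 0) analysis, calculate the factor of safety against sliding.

FS = 1.88

Taking moments about the centre O, the resisting moment is provided by the undrained shear strength acting along the arc:
Arc length L_a = R·θ = 17.8·(99.6°·π/180) = 17.8·1.7383 = 30.94 m
M_R = s_u·L_a·R = 81·30.94·17.8 = 44613.0 kN·m/m
M_D = W·d = 3707·6.4 = 23724.8 kN·m/m
FS = M_R / M_D = 44613.0 / 23724.8 = 1.880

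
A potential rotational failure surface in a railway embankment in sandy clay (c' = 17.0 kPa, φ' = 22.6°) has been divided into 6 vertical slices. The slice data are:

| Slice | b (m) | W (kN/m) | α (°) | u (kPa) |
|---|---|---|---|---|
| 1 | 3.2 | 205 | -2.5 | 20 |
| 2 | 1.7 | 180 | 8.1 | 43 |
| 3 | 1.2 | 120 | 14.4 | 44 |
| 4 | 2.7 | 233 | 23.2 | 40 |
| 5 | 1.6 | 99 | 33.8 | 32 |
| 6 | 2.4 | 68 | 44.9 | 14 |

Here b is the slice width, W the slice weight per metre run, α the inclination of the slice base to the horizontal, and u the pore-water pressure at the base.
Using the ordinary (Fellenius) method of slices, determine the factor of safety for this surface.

Ordinary method of slices: FS = Σ[c'·Δl_i + (W_i cosα_i − u_i·Δl_i)·tanφ'] / Σ W_i sinα_i, with Δl_i = b_i / cosα_i.
Slice 1: Δl = 3.2/cos(-2.5°) = 3.203 m; N'_1 = 205·cos(-2.5°) − 20·3.203 = 140.7; c'Δl = 54.45; W sinα = -8.9
Slice 2: Δl = 1.7/cos8.1° = 1.717 m; N'_2 = 180·cos8.1° − 43·1.717 = 104.4; c'Δl = 29.19; W sinα = 25.4
Slice 3: Δl = 1.2/cos14.4° = 1.239 m; N'_3 = 120·cos14.4° − 44·1.239 = 61.7; c'Δl = 21.06; W sinα = 29.8
Slice 4: Δl = 2.7/cos23.2° = 2.938 m; N'_4 = 233·cos23.2° − 40·2.938 = 96.7; c'Δl = 49.94; W sinα = 91.8
Slice 5: Δl = 1.6/cos33.8° = 1.925 m; N'_5 = 99·cos33.8° − 32·1.925 = 20.7; c'Δl = 32.73; W sinα = 55.1
Slice 6: Δl = 2.4/cos44.9° = 3.388 m; N'_6 = 68·cos44.9° − 14·3.388 = 0.7; c'Δl = 57.60; W sinα = 48.0
Σc'Δl = 245.0 kN/m; ΣN' = 424.9 kN/m; ΣW sinα = 241.1 kN/m
Resisting = 245.0 + 424.9·tan22.6° = 245.0 + 176.9 = 421.8 kN/m
FS = 421.8 / 241.1 = 1.749

FS = 1.75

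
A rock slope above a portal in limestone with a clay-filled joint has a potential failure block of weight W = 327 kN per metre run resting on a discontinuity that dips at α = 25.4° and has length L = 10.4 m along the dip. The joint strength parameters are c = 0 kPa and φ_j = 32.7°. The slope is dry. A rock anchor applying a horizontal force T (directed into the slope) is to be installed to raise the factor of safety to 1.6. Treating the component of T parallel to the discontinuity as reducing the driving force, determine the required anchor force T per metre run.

T = 20 kN/m

Resolving forces along and normal to the sliding plane, with the horizontal anchor force T adding T·sinα to the effective normal force and T·cosα acting up the plane against the driving force:
FS = [cL + (W cosα + T sinα) tanφ_j] / [W sinα − T cosα]
Without the anchor: N' = 295.4 kN/m, driving T_d = 140.3 kN/m, resisting R = 0·10.4 + 295.4·tan32.7° = 189.6 kN/m, FS = 1.35.
Setting FS = 1.6 and solving for T:
1.6·(140.3 − T cos25.4°) = 189.6 + T sin25.4°·tan32.7°
T·(sin25.4°·tan32.7° + 1.6·cos25.4°) = 1.6·140.3 − 189.6
T·(0.4289·0.6420 + 1.6·0.9033) = 224.4 − 189.6 = 34.8
T·1.7207 = 34.8
T = 20.2 kN/m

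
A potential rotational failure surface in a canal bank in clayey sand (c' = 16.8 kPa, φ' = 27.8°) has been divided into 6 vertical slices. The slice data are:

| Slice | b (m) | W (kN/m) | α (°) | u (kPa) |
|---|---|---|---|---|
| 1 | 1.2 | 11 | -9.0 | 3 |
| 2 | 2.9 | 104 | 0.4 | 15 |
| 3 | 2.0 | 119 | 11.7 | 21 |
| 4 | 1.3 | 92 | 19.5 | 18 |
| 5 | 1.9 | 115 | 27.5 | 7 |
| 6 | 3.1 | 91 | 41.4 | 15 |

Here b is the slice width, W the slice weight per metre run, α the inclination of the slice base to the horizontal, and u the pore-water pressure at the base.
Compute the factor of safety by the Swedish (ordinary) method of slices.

Ordinary method of slices: FS = Σ[c'·Δl_i + (W_i cosα_i − u_i·Δl_i)·tanφ'] / Σ W_i sinα_i, with Δl_i = b_i / cosα_i.
Slice 1: Δl = 1.2/cos(-9.0°) = 1.215 m; N'_1 = 11·cos(-9.0°) − 3·1.215 = 7.2; c'Δl = 20.41; W sinα = -1.7
Slice 2: Δl = 2.9/cos0.4° = 2.900 m; N'_2 = 104·cos0.4° − 15·2.900 = 60.5; c'Δl = 48.72; W sinα = 0.7
Slice 3: Δl = 2.0/cos11.7° = 2.042 m; N'_3 = 119·cos11.7° − 21·2.042 = 73.6; c'Δl = 34.31; W sinα = 24.1
Slice 4: Δl = 1.3/cos19.5° = 1.379 m; N'_4 = 92·cos19.5° − 18·1.379 = 61.9; c'Δl = 23.17; W sinα = 30.7
Slice 5: Δl = 1.9/cos27.5° = 2.142 m; N'_5 = 115·cos27.5° − 7·2.142 = 87.0; c'Δl = 35.99; W sinα = 53.1
Slice 6: Δl = 3.1/cos41.4° = 4.133 m; N'_6 = 91·cos41.4° − 15·4.133 = 6.3; c'Δl = 69.43; W sinα = 60.2
Σc'Δl = 232.0 kN/m; ΣN' = 296.5 kN/m; ΣW sinα = 167.1 kN/m
Resisting = 232.0 + 296.5·tan27.8° = 232.0 + 156.3 = 388.4 kN/m
FS = 388.4 / 167.1 = 2.324

FS = 2.32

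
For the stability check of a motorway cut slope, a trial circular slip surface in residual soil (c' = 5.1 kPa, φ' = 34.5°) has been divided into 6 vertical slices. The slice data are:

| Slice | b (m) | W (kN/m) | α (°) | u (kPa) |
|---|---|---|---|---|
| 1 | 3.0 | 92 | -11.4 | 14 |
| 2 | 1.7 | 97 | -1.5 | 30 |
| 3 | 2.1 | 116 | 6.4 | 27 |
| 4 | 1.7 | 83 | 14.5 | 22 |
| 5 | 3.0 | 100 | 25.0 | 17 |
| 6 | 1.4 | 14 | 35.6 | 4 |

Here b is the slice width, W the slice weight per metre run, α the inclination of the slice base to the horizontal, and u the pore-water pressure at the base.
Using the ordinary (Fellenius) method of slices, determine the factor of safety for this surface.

Ordinary method of slices: FS = Σ[c'·Δl_i + (W_i cosα_i − u_i·Δl_i)·tanφ'] / Σ W_i sinα_i, with Δl_i = b_i / cosα_i.
Slice 1: Δl = 3.0/cos(-11.4°) = 3.060 m; N'_1 = 92·cos(-11.4°) − 14·3.060 = 47.3; c'Δl = 15.61; W sinα = -18.2
Slice 2: Δl = 1.7/cos(-1.5°) = 1.701 m; N'_2 = 97·cos(-1.5°) − 30·1.701 = 45.9; c'Δl = 8.67; W sinα = -2.5
Slice 3: Δl = 2.1/cos6.4° = 2.113 m; N'_3 = 116·cos6.4° − 27·2.113 = 58.2; c'Δl = 10.78; W sinα = 12.9
Slice 4: Δl = 1.7/cos14.5° = 1.756 m; N'_4 = 83·cos14.5° − 22·1.756 = 41.7; c'Δl = 8.96; W sinα = 20.8
Slice 5: Δl = 3.0/cos25.0° = 3.310 m; N'_5 = 100·cos25.0° − 17·3.310 = 34.4; c'Δl = 16.88; W sinα = 42.3
Slice 6: Δl = 1.4/cos35.6° = 1.722 m; N'_6 = 14·cos35.6° − 4·1.722 = 4.5; c'Δl = 8.78; W sinα = 8.1
Σc'Δl = 69.7 kN/m; ΣN' = 232.1 kN/m; ΣW sinα = 63.4 kN/m
Resisting = 69.7 + 232.1·tan34.5° = 69.7 + 159.5 = 229.2 kN/m
FS = 229.2 / 63.4 = 3.615

FS = 3.61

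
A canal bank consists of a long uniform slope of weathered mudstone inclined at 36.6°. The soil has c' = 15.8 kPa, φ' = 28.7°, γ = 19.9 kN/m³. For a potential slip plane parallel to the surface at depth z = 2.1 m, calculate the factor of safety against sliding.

For an infinite slope with a slip plane parallel to the surface (no pore pressure): FS = [c' + γz cos²β tanφ'] / [γz sinβ cosβ].
γz = 19.9·2.1 = 41.79 kN/m²
Numerator = 15.8 + 41.79·cos²36.6°·tan28.7° = 15.8 + 41.79·0.6445·0.5475 = 30.546 kPa
Denominator = 41.79·sin36.6°·cos36.6° = 41.79·0.5962·0.8028 = 20.003 kPa
FS = 30.546 / 20.003 = 1.527

FS = 1.53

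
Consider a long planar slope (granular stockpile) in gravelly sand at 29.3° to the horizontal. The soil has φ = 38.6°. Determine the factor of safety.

FS = 1.42

For a dry cohesionless infinite slope the factor of safety is FS = tanφ / tanβ.
FS = tan38.6° / tan29.3° = 0.7983 / 0.5612 = 1.423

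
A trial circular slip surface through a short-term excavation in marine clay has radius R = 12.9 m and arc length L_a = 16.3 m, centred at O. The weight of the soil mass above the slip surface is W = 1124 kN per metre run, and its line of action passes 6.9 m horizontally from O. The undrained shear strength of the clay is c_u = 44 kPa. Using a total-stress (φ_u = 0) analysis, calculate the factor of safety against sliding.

FS = 1.19

Taking moments about the centre O, the resisting moment is provided by the undrained shear strength acting along the arc:
M_R = c_u·L_a·R = 44·16.30·12.9 = 9251.9 kN·m/m
M_D = W·d = 1124·6.9 = 7755.6 kN·m/m
FS = M_R / M_D = 9251.9 / 7755.6 = 1.193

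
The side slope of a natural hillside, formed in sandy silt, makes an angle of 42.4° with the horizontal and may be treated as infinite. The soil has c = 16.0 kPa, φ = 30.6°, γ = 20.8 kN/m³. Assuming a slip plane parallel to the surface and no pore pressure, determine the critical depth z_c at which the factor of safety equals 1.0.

z_c = 4.38 m

Setting FS = 1.00 in FS = [c + γz cos²β tanφ] / [γz sinβ cosβ] and solving for z:
z = c / [γ cosβ (FS·sinβ − cosβ·tanφ)]
  = 16.0 / [20.8·cos42.4°·(1.00·sin42.4° − cos42.4°·tan30.6°)]
  = 16.0 / [20.8·0.7385·(1.00·0.6743 − 0.7385·0.5914)]
  = 16.0 / 3.6492 = 4.385 m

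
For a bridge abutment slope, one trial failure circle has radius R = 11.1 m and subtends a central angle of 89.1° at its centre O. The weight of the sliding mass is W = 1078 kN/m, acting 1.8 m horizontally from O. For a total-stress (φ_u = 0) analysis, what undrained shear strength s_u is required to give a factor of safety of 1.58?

s_u = 16.0 kPa

FS = s_u·L_a·R / (W·d), so s_u = FS·W·d / (L_a·R).
Arc length L_a = R·θ = 11.1·(89.1°·π/180) = 11.1·1.5551 = 17.26 m
s_u = 1.58·1078·1.8 / (17.26·11.1) = 3065.8 / 191.60 = 16.00 kPa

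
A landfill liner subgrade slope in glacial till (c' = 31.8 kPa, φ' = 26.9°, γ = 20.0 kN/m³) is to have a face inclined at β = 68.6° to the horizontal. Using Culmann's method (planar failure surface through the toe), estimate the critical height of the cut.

H_c = 20.84 m

Culmann's analysis gives the critical failure plane at α_cr = (β + φ')/2 = (68.6 + 26.9)/2 = 47.8°, and the critical height
H_c = (4c'/γ) · sinβ cosφ' / [1 − cos(β − φ')]
    = (4·31.8/20.0) · sin68.6°·cos26.9° / [1 − cos(41.7°)]
    = 6.360 · 0.9311·0.8918 / [1 − 0.7466]
    = 6.360 · 0.8303 / 0.2534
    = 20.84 m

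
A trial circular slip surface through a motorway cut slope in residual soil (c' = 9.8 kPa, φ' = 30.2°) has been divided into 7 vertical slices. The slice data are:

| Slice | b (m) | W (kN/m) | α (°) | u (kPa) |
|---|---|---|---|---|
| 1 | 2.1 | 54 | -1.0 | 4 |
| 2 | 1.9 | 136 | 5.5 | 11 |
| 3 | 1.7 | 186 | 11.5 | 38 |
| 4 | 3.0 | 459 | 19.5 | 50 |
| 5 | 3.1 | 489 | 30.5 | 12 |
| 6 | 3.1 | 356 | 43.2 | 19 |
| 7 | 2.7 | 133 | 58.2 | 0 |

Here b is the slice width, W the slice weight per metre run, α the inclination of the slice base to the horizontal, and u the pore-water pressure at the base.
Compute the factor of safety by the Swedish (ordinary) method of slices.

Ordinary method of slices: FS = Σ[c'·Δl_i + (W_i cosα_i − u_i·Δl_i)·tanφ'] / Σ W_i sinα_i, with Δl_i = b_i / cosα_i.
Slice 1: Δl = 2.1/cos(-1.0°) = 2.100 m; N'_1 = 54·cos(-1.0°) − 4·2.100 = 45.6; c'Δl = 20.58; W sinα = -0.9
Slice 2: Δl = 1.9/cos5.5° = 1.909 m; N'_2 = 136·cos5.5° − 11·1.909 = 114.4; c'Δl = 18.71; W sinα = 13.0
Slice 3: Δl = 1.7/cos11.5° = 1.735 m; N'_3 = 186·cos11.5° − 38·1.735 = 116.3; c'Δl = 17.00; W sinα = 37.1
Slice 4: Δl = 3.0/cos19.5° = 3.183 m; N'_4 = 459·cos19.5° − 50·3.183 = 273.5; c'Δl = 31.19; W sinα = 153.2
Slice 5: Δl = 3.1/cos30.5° = 3.598 m; N'_5 = 489·cos30.5° − 12·3.598 = 378.2; c'Δl = 35.26; W sinα = 248.2
Slice 6: Δl = 3.1/cos43.2° = 4.253 m; N'_6 = 356·cos43.2° − 19·4.253 = 178.7; c'Δl = 41.68; W sinα = 243.7
Slice 7: Δl = 2.7/cos58.2° = 5.124 m; N'_7 = 133·cos58.2° − 0·5.124 = 70.1; c'Δl = 50.21; W sinα = 113.0
Σc'Δl = 214.6 kN/m; ΣN' = 1176.8 kN/m; ΣW sinα = 807.3 kN/m
Resisting = 214.6 + 1176.8·tan30.2° = 214.6 + 684.9 = 899.6 kN/m
FS = 899.6 / 807.3 = 1.114

FS = 1.11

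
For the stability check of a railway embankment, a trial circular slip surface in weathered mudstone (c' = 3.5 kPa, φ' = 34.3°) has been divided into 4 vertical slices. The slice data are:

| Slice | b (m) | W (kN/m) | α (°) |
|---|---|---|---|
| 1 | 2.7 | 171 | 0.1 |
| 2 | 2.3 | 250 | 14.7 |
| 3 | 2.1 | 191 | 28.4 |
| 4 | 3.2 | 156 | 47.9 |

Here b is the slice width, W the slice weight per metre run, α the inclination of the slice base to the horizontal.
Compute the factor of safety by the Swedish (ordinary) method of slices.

FS = 1.89

Ordinary method of slices: FS = Σ[c'·Δl_i + (W_i cosα_i)·tanφ'] / Σ W_i sinα_i, with Δl_i = b_i / cosα_i.
Slice 1: Δl = 2.7/cos0.1° = 2.700 m; N'_1 = 171·cos0.1° = 171.0; c'Δl = 9.45; W sinα = 0.3
Slice 2: Δl = 2.3/cos14.7° = 2.378 m; N'_2 = 250·cos14.7° = 241.8; c'Δl = 8.32; W sinα = 63.4
Slice 3: Δl = 2.1/cos28.4° = 2.387 m; N'_3 = 191·cos28.4° = 168.0; c'Δl = 8.36; W sinα = 90.8
Slice 4: Δl = 3.2/cos47.9° = 4.773 m; N'_4 = 156·cos47.9° = 104.6; c'Δl = 16.71; W sinα = 115.7
Σc'Δl = 42.8 kN/m; ΣN' = 685.4 kN/m; ΣW sinα = 270.3 kN/m
Resisting = 42.8 + 685.4·tan34.3° = 42.8 + 467.6 = 510.4 kN/m
FS = 510.4 / 270.3 = 1.888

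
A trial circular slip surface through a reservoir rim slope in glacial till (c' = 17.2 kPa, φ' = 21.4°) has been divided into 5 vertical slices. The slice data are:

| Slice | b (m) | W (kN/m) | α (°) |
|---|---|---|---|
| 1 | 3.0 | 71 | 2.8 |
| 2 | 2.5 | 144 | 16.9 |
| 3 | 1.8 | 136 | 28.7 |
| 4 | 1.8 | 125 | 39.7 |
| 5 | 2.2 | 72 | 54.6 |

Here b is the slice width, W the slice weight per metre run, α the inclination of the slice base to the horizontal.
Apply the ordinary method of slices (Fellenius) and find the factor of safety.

Ordinary method of slices: FS = Σ[c'·Δl_i + (W_i cosα_i)·tanφ'] / Σ W_i sinα_i, with Δl_i = b_i / cosα_i.
Slice 1: Δl = 3.0/cos2.8° = 3.004 m; N'_1 = 71·cos2.8° = 70.9; c'Δl = 51.66; W sinα = 3.5
Slice 2: Δl = 2.5/cos16.9° = 2.613 m; N'_2 = 144·cos16.9° = 137.8; c'Δl = 44.94; W sinα = 41.9
Slice 3: Δl = 1.8/cos28.7° = 2.052 m; N'_3 = 136·cos28.7° = 119.3; c'Δl = 35.30; W sinα = 65.3
Slice 4: Δl = 1.8/cos39.7° = 2.339 m; N'_4 = 125·cos39.7° = 96.2; c'Δl = 40.24; W sinα = 79.8
Slice 5: Δl = 2.2/cos54.6° = 3.798 m; N'_5 = 72·cos54.6° = 41.7; c'Δl = 65.32; W sinα = 58.7
Σc'Δl = 237.5 kN/m; ΣN' = 465.9 kN/m; ΣW sinα = 249.2 kN/m
Resisting = 237.5 + 465.9·tan21.4° = 237.5 + 182.6 = 420.0 kN/m
FS = 420.0 / 249.2 = 1.686

FS = 1.69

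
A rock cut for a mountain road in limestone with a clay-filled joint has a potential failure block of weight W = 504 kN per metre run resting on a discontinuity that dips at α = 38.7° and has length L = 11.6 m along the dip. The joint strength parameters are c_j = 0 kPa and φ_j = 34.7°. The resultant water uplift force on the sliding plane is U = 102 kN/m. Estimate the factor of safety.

FS = 0.64

Resolving the block weight along and normal to the plane and applying the Mohr–Coulomb strength on the joint:
N' = W cosα − U = 504·cos38.7° − 102 = 291.3 kN/m
Driving force T = W sinα = 504·sin38.7° = 315.1 kN/m
Resisting force R = c_j·L + N'·tanφ_j = 0·11.6 + 291.3·tan34.7° = 0.0 + 201.7 = 201.7 kN/m
FS = R / T = 201.7 / 315.1 = 0.640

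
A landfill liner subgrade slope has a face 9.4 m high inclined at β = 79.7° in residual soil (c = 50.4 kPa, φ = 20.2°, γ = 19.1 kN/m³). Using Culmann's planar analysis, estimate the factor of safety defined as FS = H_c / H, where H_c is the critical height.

FS = 2.11

H_c = (4c/γ) · sinβ cosφ / [1 − cos(β − φ)]
    = (4·50.4/19.1) · sin79.7°·cos20.2° / [1 − cos59.5°]
    = 10.555 · 0.9234 / 0.4925 = 19.79 m
FS = H_c / H = 19.79 / 9.4 = 2.105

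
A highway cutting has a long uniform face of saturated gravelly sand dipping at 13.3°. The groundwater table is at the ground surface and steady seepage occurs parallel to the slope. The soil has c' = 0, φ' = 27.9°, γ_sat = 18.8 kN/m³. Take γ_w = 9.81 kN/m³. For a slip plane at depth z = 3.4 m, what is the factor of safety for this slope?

FS = 1.07

With seepage parallel to the slope and the water table at the surface, the effective normal stress on the slip plane uses the buoyant unit weight γ' = γ_sat − γ_w while the driving shear stress uses γ_sat:
FS = [c' + γ' z cos²β tanφ'] / [γ_sat z sinβ cosβ]
(For c' = 0 this reduces to FS = (γ'/γ_sat)·tanφ'/tanβ.)
γ' = 18.8 − 9.81 = 8.99 kN/m³
Numerator = 0.0 + 8.99·3.4·cos²13.3°·tan27.9° = 0.0 + 8.99·3.4·0.9471·0.5295 = 15.327 kPa
Denominator = 18.8·3.4·sin13.3°·cos13.3° = 18.8·3.4·0.2300·0.9732 = 14.310 kPa
FS = 15.327 / 14.310 = 1.071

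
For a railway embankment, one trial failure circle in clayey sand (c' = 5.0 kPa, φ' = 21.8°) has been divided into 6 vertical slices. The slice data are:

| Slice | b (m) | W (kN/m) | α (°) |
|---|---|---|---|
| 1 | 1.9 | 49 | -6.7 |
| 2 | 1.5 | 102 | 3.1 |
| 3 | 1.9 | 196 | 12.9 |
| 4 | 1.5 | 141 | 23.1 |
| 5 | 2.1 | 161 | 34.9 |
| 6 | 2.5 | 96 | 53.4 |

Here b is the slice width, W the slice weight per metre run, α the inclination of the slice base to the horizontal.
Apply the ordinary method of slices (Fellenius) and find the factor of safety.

Ordinary method of slices: FS = Σ[c'·Δl_i + (W_i cosα_i)·tanφ'] / Σ W_i sinα_i, with Δl_i = b_i / cosα_i.
Slice 1: Δl = 1.9/cos(-6.7°) = 1.913 m; N'_1 = 49·cos(-6.7°) = 48.7; c'Δl = 9.57; W sinα = -5.7
Slice 2: Δl = 1.5/cos3.1° = 1.502 m; N'_2 = 102·cos3.1° = 101.9; c'Δl = 7.51; W sinα = 5.5
Slice 3: Δl = 1.9/cos12.9° = 1.949 m; N'_3 = 196·cos12.9° = 191.1; c'Δl = 9.75; W sinα = 43.8
Slice 4: Δl = 1.5/cos23.1° = 1.631 m; N'_4 = 141·cos23.1° = 129.7; c'Δl = 8.15; W sinα = 55.3
Slice 5: Δl = 2.1/cos34.9° = 2.561 m; N'_5 = 161·cos34.9° = 132.0; c'Δl = 12.80; W sinα = 92.1
Slice 6: Δl = 2.5/cos53.4° = 4.193 m; N'_6 = 96·cos53.4° = 57.2; c'Δl = 20.97; W sinα = 77.1
Σc'Δl = 68.7 kN/m; ΣN' = 660.5 kN/m; ΣW sinα = 268.1 kN/m
Resisting = 68.7 + 660.5·tan21.8° = 68.7 + 264.2 = 332.9 kN/m
FS = 332.9 / 268.1 = 1.242

FS = 1.24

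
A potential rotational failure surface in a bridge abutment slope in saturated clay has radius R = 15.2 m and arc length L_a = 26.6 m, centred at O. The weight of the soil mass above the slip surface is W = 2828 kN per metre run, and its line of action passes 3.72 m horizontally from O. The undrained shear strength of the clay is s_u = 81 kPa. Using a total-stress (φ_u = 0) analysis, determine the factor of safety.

FS = 3.11

Taking moments about the centre O, the resisting moment is provided by the undrained shear strength acting along the arc:
M_R = s_u·L_a·R = 81·26.60·15.2 = 32749.9 kN·m/m
M_D = W·d = 2828·3.72 = 10520.2 kN·m/m
FS = M_R / M_D = 32749.9 / 10520.2 = 3.113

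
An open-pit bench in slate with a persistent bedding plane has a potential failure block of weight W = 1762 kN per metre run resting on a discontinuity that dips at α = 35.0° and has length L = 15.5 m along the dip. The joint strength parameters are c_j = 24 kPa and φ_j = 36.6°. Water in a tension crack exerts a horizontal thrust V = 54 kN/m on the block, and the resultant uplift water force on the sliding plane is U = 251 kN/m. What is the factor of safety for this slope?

FS = 1.17

Resolving the block weight along and normal to the plane and applying the Mohr–Coulomb strength on the joint:
N' = W cosα − U − V sinα = 1762·cos35.0° − 251 − 54·sin35.0° = 1161.4 kN/m
Driving force T = W sinα + V cosα = 1762·sin35.0° + 54·cos35.0° = 1054.9 kN/m
Resisting force R = c_j·L + N'·tanφ_j = 24·15.5 + 1161.4·tan36.6° = 372.0 + 862.5 = 1234.5 kN/m
FS = R / T = 1234.5 / 1054.9 = 1.170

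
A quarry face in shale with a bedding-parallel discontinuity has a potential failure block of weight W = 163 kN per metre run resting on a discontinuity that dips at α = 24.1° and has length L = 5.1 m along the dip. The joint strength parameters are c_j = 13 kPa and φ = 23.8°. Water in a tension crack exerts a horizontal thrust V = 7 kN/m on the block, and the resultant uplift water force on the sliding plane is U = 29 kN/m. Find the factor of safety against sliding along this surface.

FS = 1.62

Resolving the block weight along and normal to the plane and applying the Mohr–Coulomb strength on the joint:
N' = W cosα − U − V sinα = 163·cos24.1° − 29 − 7·sin24.1° = 116.9 kN/m
Driving force T = W sinα + V cosα = 163·sin24.1° + 7·cos24.1° = 72.9 kN/m
Resisting force R = c_j·L + N'·tanφ = 13·5.1 + 116.9·tan23.8° = 66.3 + 51.6 = 117.9 kN/m
FS = R / T = 117.9 / 72.9 = 1.616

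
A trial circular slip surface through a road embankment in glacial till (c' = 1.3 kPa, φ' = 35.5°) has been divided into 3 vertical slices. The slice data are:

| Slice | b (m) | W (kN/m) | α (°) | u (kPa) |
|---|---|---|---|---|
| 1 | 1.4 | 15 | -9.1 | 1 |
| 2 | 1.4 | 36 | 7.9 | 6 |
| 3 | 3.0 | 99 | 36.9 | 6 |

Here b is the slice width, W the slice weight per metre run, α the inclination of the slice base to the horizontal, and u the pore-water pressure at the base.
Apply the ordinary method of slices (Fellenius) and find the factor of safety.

Ordinary method of slices: FS = Σ[c'·Δl_i + (W_i cosα_i − u_i·Δl_i)·tanφ'] / Σ W_i sinα_i, with Δl_i = b_i / cosα_i.
Slice 1: Δl = 1.4/cos(-9.1°) = 1.418 m; N'_1 = 15·cos(-9.1°) − 1·1.418 = 13.4; c'Δl = 1.84; W sinα = -2.4
Slice 2: Δl = 1.4/cos7.9° = 1.413 m; N'_2 = 36·cos7.9° − 6·1.413 = 27.2; c'Δl = 1.84; W sinα = 4.9
Slice 3: Δl = 3.0/cos36.9° = 3.751 m; N'_3 = 99·cos36.9° − 6·3.751 = 56.7; c'Δl = 4.88; W sinα = 59.4
Σc'Δl = 8.6 kN/m; ΣN' = 97.2 kN/m; ΣW sinα = 62.0 kN/m
Resisting = 8.6 + 97.2·tan35.5° = 8.6 + 69.4 = 77.9 kN/m
FS = 77.9 / 62.0 = 1.256

FS = 1.26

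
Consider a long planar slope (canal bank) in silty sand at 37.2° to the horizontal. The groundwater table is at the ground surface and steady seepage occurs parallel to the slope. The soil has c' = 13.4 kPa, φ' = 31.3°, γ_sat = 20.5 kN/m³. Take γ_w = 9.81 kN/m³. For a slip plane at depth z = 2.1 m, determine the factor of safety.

FS = 1.06

With seepage parallel to the slope and the water table at the surface, the effective normal stress on the slip plane uses the buoyant unit weight γ' = γ_sat − γ_w while the driving shear stress uses γ_sat:
FS = [c' + γ' z cos²β tanφ'] / [γ_sat z sinβ cosβ]
γ' = 20.5 − 9.81 = 10.69 kN/m³
Numerator = 13.4 + 10.69·2.1·cos²37.2°·tan31.3° = 13.4 + 10.69·2.1·0.6345·0.6080 = 22.060 kPa
Denominator = 20.5·2.1·sin37.2°·cos37.2° = 20.5·2.1·0.6046·0.7965 = 20.732 kPa
FS = 22.060 / 20.732 = 1.064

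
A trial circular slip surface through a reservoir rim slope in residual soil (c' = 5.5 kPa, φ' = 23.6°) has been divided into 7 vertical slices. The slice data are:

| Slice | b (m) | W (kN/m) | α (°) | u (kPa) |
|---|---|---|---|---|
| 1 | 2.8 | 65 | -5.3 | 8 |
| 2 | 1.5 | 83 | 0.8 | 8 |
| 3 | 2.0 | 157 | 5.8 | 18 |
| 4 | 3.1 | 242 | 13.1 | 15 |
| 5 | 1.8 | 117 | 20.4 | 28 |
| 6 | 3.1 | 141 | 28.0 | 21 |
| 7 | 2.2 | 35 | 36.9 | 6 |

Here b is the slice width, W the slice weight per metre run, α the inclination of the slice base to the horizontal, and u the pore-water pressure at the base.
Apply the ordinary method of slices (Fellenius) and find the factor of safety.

FS = 1.72

Ordinary method of slices: FS = Σ[c'·Δl_i + (W_i cosα_i − u_i·Δl_i)·tanφ'] / Σ W_i sinα_i, with Δl_i = b_i / cosα_i.
Slice 1: Δl = 2.8/cos(-5.3°) = 2.812 m; N'_1 = 65·cos(-5.3°) − 8·2.812 = 42.2; c'Δl = 15.47; W sinα = -6.0
Slice 2: Δl = 1.5/cos0.8° = 1.500 m; N'_2 = 83·cos0.8° − 8·1.500 = 71.0; c'Δl = 8.25; W sinα = 1.2
Slice 3: Δl = 2.0/cos5.8° = 2.010 m; N'_3 = 157·cos5.8° − 18·2.010 = 120.0; c'Δl = 11.06; W sinα = 15.9
Slice 4: Δl = 3.1/cos13.1° = 3.183 m; N'_4 = 242·cos13.1° − 15·3.183 = 188.0; c'Δl = 17.51; W sinα = 54.8
Slice 5: Δl = 1.8/cos20.4° = 1.920 m; N'_5 = 117·cos20.4° − 28·1.920 = 55.9; c'Δl = 10.56; W sinα = 40.8
Slice 6: Δl = 3.1/cos28.0° = 3.511 m; N'_6 = 141·cos28.0° − 21·3.511 = 50.8; c'Δl = 19.31; W sinα = 66.2
Slice 7: Δl = 2.2/cos36.9° = 2.751 m; N'_7 = 35·cos36.9° − 6·2.751 = 11.5; c'Δl = 15.13; W sinα = 21.0
Σc'Δl = 97.3 kN/m; ΣN' = 539.3 kN/m; ΣW sinα = 193.9 kN/m
Resisting = 97.3 + 539.3·tan23.6° = 97.3 + 235.6 = 332.9 kN/m
FS = 332.9 / 193.9 = 1.717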